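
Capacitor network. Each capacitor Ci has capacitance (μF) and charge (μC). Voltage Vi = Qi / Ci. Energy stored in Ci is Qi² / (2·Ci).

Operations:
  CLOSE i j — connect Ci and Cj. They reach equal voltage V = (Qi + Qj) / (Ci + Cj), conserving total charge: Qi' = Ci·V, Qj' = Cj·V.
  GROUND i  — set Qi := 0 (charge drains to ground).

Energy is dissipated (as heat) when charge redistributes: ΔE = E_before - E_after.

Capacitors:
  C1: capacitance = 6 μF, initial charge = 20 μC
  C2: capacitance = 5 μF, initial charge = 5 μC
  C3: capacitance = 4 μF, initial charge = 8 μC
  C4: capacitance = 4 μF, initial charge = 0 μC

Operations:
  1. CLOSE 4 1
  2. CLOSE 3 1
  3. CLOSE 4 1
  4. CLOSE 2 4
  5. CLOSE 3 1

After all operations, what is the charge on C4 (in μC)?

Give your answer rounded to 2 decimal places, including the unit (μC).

Answer: 5.78 μC

Derivation:
Initial: C1(6μF, Q=20μC, V=3.33V), C2(5μF, Q=5μC, V=1.00V), C3(4μF, Q=8μC, V=2.00V), C4(4μF, Q=0μC, V=0.00V)
Op 1: CLOSE 4-1: Q_total=20.00, C_total=10.00, V=2.00; Q4=8.00, Q1=12.00; dissipated=13.333
Op 2: CLOSE 3-1: Q_total=20.00, C_total=10.00, V=2.00; Q3=8.00, Q1=12.00; dissipated=0.000
Op 3: CLOSE 4-1: Q_total=20.00, C_total=10.00, V=2.00; Q4=8.00, Q1=12.00; dissipated=0.000
Op 4: CLOSE 2-4: Q_total=13.00, C_total=9.00, V=1.44; Q2=7.22, Q4=5.78; dissipated=1.111
Op 5: CLOSE 3-1: Q_total=20.00, C_total=10.00, V=2.00; Q3=8.00, Q1=12.00; dissipated=0.000
Final charges: Q1=12.00, Q2=7.22, Q3=8.00, Q4=5.78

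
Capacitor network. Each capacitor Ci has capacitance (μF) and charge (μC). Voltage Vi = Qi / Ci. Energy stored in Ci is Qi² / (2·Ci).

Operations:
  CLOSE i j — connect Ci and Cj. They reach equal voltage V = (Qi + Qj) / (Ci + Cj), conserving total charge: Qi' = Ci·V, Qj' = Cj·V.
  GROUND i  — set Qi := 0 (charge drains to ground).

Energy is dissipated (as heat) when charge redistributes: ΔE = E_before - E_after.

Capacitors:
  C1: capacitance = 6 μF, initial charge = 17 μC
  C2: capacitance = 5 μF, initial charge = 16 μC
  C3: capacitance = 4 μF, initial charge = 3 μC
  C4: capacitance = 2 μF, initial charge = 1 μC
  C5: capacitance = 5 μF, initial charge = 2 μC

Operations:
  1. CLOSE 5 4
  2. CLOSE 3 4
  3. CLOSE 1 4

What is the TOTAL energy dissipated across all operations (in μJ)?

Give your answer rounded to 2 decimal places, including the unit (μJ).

Initial: C1(6μF, Q=17μC, V=2.83V), C2(5μF, Q=16μC, V=3.20V), C3(4μF, Q=3μC, V=0.75V), C4(2μF, Q=1μC, V=0.50V), C5(5μF, Q=2μC, V=0.40V)
Op 1: CLOSE 5-4: Q_total=3.00, C_total=7.00, V=0.43; Q5=2.14, Q4=0.86; dissipated=0.007
Op 2: CLOSE 3-4: Q_total=3.86, C_total=6.00, V=0.64; Q3=2.57, Q4=1.29; dissipated=0.069
Op 3: CLOSE 1-4: Q_total=18.29, C_total=8.00, V=2.29; Q1=13.71, Q4=4.57; dissipated=3.599
Total dissipated: 3.675 μJ

Answer: 3.67 μJ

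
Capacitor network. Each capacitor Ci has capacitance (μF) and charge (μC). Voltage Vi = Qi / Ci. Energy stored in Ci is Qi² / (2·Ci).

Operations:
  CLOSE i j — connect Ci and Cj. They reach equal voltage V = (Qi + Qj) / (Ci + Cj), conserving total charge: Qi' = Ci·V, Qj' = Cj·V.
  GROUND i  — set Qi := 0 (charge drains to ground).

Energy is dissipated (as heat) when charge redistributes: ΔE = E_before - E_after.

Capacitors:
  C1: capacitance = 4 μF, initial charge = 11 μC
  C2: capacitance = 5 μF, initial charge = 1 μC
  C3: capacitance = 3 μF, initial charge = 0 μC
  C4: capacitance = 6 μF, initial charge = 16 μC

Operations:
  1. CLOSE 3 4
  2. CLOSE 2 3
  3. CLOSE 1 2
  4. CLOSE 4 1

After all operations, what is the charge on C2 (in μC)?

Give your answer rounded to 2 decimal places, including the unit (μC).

Answer: 8.31 μC

Derivation:
Initial: C1(4μF, Q=11μC, V=2.75V), C2(5μF, Q=1μC, V=0.20V), C3(3μF, Q=0μC, V=0.00V), C4(6μF, Q=16μC, V=2.67V)
Op 1: CLOSE 3-4: Q_total=16.00, C_total=9.00, V=1.78; Q3=5.33, Q4=10.67; dissipated=7.111
Op 2: CLOSE 2-3: Q_total=6.33, C_total=8.00, V=0.79; Q2=3.96, Q3=2.38; dissipated=2.334
Op 3: CLOSE 1-2: Q_total=14.96, C_total=9.00, V=1.66; Q1=6.65, Q2=8.31; dissipated=4.261
Op 4: CLOSE 4-1: Q_total=17.31, C_total=10.00, V=1.73; Q4=10.39, Q1=6.93; dissipated=0.016
Final charges: Q1=6.93, Q2=8.31, Q3=2.38, Q4=10.39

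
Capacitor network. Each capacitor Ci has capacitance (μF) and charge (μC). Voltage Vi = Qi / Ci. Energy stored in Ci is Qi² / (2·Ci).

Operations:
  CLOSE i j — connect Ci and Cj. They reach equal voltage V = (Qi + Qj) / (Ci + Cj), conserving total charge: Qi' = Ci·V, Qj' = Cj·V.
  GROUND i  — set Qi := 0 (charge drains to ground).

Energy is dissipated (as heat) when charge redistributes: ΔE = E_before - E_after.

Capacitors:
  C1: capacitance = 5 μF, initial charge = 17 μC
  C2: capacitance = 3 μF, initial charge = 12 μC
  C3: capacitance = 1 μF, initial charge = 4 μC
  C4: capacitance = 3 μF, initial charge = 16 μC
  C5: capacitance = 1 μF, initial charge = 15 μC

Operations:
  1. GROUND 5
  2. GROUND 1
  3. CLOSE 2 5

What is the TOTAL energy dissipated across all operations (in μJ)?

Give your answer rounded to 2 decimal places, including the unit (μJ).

Initial: C1(5μF, Q=17μC, V=3.40V), C2(3μF, Q=12μC, V=4.00V), C3(1μF, Q=4μC, V=4.00V), C4(3μF, Q=16μC, V=5.33V), C5(1μF, Q=15μC, V=15.00V)
Op 1: GROUND 5: Q5=0; energy lost=112.500
Op 2: GROUND 1: Q1=0; energy lost=28.900
Op 3: CLOSE 2-5: Q_total=12.00, C_total=4.00, V=3.00; Q2=9.00, Q5=3.00; dissipated=6.000
Total dissipated: 147.400 μJ

Answer: 147.40 μJ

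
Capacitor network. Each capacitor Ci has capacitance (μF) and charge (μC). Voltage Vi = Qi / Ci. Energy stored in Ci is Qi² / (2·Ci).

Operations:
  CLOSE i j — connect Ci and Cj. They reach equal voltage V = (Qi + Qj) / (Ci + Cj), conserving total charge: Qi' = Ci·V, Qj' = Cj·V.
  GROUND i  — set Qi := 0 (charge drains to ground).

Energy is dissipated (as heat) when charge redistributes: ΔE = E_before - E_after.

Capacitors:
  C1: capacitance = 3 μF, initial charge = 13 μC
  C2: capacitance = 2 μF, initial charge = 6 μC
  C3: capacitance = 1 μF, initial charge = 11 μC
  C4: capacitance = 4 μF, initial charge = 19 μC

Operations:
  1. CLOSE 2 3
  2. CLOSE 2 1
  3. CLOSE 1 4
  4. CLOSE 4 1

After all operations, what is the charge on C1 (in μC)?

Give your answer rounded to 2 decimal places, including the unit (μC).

Answer: 14.40 μC

Derivation:
Initial: C1(3μF, Q=13μC, V=4.33V), C2(2μF, Q=6μC, V=3.00V), C3(1μF, Q=11μC, V=11.00V), C4(4μF, Q=19μC, V=4.75V)
Op 1: CLOSE 2-3: Q_total=17.00, C_total=3.00, V=5.67; Q2=11.33, Q3=5.67; dissipated=21.333
Op 2: CLOSE 2-1: Q_total=24.33, C_total=5.00, V=4.87; Q2=9.73, Q1=14.60; dissipated=1.067
Op 3: CLOSE 1-4: Q_total=33.60, C_total=7.00, V=4.80; Q1=14.40, Q4=19.20; dissipated=0.012
Op 4: CLOSE 4-1: Q_total=33.60, C_total=7.00, V=4.80; Q4=19.20, Q1=14.40; dissipated=0.000
Final charges: Q1=14.40, Q2=9.73, Q3=5.67, Q4=19.20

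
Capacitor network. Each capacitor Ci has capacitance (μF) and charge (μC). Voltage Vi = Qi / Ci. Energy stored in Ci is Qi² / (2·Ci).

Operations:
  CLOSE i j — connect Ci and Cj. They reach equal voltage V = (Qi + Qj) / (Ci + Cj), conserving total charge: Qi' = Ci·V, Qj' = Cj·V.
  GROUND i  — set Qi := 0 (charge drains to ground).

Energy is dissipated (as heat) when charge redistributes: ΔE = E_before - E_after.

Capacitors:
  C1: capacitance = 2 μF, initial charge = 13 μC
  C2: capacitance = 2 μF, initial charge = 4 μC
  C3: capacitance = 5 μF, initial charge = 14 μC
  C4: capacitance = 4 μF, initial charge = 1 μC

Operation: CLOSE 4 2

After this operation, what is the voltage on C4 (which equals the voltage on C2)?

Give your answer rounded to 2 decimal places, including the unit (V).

Initial: C1(2μF, Q=13μC, V=6.50V), C2(2μF, Q=4μC, V=2.00V), C3(5μF, Q=14μC, V=2.80V), C4(4μF, Q=1μC, V=0.25V)
Op 1: CLOSE 4-2: Q_total=5.00, C_total=6.00, V=0.83; Q4=3.33, Q2=1.67; dissipated=2.042

Answer: 0.83 V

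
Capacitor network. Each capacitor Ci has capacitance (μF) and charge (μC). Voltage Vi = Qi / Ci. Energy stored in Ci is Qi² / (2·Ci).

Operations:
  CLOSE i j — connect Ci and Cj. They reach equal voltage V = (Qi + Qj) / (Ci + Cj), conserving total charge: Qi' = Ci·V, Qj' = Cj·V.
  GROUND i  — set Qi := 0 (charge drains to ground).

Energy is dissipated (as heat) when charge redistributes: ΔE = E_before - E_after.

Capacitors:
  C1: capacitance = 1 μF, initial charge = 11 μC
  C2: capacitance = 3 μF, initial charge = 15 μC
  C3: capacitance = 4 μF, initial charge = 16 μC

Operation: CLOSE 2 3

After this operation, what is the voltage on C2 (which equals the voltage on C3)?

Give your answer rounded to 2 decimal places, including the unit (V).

Initial: C1(1μF, Q=11μC, V=11.00V), C2(3μF, Q=15μC, V=5.00V), C3(4μF, Q=16μC, V=4.00V)
Op 1: CLOSE 2-3: Q_total=31.00, C_total=7.00, V=4.43; Q2=13.29, Q3=17.71; dissipated=0.857

Answer: 4.43 V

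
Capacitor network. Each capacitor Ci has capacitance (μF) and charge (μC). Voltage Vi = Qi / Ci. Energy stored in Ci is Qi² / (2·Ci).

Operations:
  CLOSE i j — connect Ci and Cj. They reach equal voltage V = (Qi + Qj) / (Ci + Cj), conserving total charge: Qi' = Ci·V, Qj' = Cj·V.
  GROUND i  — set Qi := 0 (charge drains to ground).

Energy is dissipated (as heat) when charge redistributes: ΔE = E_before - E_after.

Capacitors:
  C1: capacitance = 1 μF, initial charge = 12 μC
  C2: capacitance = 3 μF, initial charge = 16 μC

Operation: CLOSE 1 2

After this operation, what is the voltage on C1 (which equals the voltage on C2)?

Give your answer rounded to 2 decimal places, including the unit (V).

Initial: C1(1μF, Q=12μC, V=12.00V), C2(3μF, Q=16μC, V=5.33V)
Op 1: CLOSE 1-2: Q_total=28.00, C_total=4.00, V=7.00; Q1=7.00, Q2=21.00; dissipated=16.667

Answer: 7.00 V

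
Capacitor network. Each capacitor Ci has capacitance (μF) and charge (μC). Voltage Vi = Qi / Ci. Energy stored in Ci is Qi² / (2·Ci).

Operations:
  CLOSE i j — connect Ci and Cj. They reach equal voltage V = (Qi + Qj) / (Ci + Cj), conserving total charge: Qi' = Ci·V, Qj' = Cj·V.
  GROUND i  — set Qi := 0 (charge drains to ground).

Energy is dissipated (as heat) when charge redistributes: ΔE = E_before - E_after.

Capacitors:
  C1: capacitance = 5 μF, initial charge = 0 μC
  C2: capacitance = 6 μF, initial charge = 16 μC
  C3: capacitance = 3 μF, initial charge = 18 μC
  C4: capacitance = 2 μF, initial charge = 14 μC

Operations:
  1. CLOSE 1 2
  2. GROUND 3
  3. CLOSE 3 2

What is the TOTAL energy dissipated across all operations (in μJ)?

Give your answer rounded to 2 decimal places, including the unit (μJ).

Answer: 65.81 μJ

Derivation:
Initial: C1(5μF, Q=0μC, V=0.00V), C2(6μF, Q=16μC, V=2.67V), C3(3μF, Q=18μC, V=6.00V), C4(2μF, Q=14μC, V=7.00V)
Op 1: CLOSE 1-2: Q_total=16.00, C_total=11.00, V=1.45; Q1=7.27, Q2=8.73; dissipated=9.697
Op 2: GROUND 3: Q3=0; energy lost=54.000
Op 3: CLOSE 3-2: Q_total=8.73, C_total=9.00, V=0.97; Q3=2.91, Q2=5.82; dissipated=2.116
Total dissipated: 65.813 μJ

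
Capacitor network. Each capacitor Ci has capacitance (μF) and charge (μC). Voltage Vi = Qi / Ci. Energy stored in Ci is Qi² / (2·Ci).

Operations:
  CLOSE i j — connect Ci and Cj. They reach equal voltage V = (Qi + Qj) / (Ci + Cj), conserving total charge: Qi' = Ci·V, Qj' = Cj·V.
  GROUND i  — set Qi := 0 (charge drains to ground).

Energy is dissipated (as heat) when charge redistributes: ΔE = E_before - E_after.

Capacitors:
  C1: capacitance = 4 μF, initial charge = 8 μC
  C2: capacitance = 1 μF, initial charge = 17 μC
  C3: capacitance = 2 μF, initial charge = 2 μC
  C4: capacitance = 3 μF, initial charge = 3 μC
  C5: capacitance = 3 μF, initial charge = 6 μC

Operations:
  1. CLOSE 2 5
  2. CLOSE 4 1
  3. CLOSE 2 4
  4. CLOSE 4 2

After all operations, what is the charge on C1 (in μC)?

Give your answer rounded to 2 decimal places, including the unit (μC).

Initial: C1(4μF, Q=8μC, V=2.00V), C2(1μF, Q=17μC, V=17.00V), C3(2μF, Q=2μC, V=1.00V), C4(3μF, Q=3μC, V=1.00V), C5(3μF, Q=6μC, V=2.00V)
Op 1: CLOSE 2-5: Q_total=23.00, C_total=4.00, V=5.75; Q2=5.75, Q5=17.25; dissipated=84.375
Op 2: CLOSE 4-1: Q_total=11.00, C_total=7.00, V=1.57; Q4=4.71, Q1=6.29; dissipated=0.857
Op 3: CLOSE 2-4: Q_total=10.46, C_total=4.00, V=2.62; Q2=2.62, Q4=7.85; dissipated=6.548
Op 4: CLOSE 4-2: Q_total=10.46, C_total=4.00, V=2.62; Q4=7.85, Q2=2.62; dissipated=0.000
Final charges: Q1=6.29, Q2=2.62, Q3=2.00, Q4=7.85, Q5=17.25

Answer: 6.29 μC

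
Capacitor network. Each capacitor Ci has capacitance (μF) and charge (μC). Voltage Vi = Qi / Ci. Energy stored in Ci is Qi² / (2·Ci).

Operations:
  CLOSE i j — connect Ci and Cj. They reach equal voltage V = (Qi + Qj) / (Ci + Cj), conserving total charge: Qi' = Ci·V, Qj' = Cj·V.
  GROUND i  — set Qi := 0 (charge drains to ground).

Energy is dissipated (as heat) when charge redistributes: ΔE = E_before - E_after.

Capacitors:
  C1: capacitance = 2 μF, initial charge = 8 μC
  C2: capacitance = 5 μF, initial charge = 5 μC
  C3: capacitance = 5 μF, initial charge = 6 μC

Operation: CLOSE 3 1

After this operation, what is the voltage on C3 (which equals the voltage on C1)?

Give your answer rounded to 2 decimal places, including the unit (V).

Initial: C1(2μF, Q=8μC, V=4.00V), C2(5μF, Q=5μC, V=1.00V), C3(5μF, Q=6μC, V=1.20V)
Op 1: CLOSE 3-1: Q_total=14.00, C_total=7.00, V=2.00; Q3=10.00, Q1=4.00; dissipated=5.600

Answer: 2.00 V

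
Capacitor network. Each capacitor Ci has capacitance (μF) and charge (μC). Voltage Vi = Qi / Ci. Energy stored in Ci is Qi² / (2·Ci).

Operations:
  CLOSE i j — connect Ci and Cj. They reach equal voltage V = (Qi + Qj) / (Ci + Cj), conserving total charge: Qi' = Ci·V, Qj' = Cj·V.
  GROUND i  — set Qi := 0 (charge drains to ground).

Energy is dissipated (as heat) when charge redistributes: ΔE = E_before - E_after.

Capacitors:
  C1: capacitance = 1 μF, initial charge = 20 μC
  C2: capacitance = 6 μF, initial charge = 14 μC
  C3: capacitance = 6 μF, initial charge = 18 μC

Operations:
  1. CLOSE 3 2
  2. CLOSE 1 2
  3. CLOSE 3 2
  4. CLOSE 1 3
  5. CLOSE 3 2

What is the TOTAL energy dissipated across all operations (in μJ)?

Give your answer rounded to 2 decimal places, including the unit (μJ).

Initial: C1(1μF, Q=20μC, V=20.00V), C2(6μF, Q=14μC, V=2.33V), C3(6μF, Q=18μC, V=3.00V)
Op 1: CLOSE 3-2: Q_total=32.00, C_total=12.00, V=2.67; Q3=16.00, Q2=16.00; dissipated=0.667
Op 2: CLOSE 1-2: Q_total=36.00, C_total=7.00, V=5.14; Q1=5.14, Q2=30.86; dissipated=128.762
Op 3: CLOSE 3-2: Q_total=46.86, C_total=12.00, V=3.90; Q3=23.43, Q2=23.43; dissipated=9.197
Op 4: CLOSE 1-3: Q_total=28.57, C_total=7.00, V=4.08; Q1=4.08, Q3=24.49; dissipated=0.657
Op 5: CLOSE 3-2: Q_total=47.92, C_total=12.00, V=3.99; Q3=23.96, Q2=23.96; dissipated=0.047
Total dissipated: 139.330 μJ

Answer: 139.33 μJ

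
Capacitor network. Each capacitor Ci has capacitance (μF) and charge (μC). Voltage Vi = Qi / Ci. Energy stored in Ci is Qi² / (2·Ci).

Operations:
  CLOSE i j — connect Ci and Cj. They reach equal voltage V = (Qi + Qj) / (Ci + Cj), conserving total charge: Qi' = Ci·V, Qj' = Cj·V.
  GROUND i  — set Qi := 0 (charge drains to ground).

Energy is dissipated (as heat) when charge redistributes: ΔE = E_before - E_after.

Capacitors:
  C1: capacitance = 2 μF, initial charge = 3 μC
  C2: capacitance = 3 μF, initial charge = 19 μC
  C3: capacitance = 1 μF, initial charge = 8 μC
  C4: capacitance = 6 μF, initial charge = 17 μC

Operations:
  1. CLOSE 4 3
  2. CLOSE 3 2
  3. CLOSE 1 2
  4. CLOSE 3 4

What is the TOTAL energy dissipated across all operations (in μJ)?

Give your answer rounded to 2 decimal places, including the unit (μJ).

Initial: C1(2μF, Q=3μC, V=1.50V), C2(3μF, Q=19μC, V=6.33V), C3(1μF, Q=8μC, V=8.00V), C4(6μF, Q=17μC, V=2.83V)
Op 1: CLOSE 4-3: Q_total=25.00, C_total=7.00, V=3.57; Q4=21.43, Q3=3.57; dissipated=11.440
Op 2: CLOSE 3-2: Q_total=22.57, C_total=4.00, V=5.64; Q3=5.64, Q2=16.93; dissipated=2.861
Op 3: CLOSE 1-2: Q_total=19.93, C_total=5.00, V=3.99; Q1=7.97, Q2=11.96; dissipated=10.298
Op 4: CLOSE 3-4: Q_total=27.07, C_total=7.00, V=3.87; Q3=3.87, Q4=23.20; dissipated=1.839
Total dissipated: 26.438 μJ

Answer: 26.44 μJ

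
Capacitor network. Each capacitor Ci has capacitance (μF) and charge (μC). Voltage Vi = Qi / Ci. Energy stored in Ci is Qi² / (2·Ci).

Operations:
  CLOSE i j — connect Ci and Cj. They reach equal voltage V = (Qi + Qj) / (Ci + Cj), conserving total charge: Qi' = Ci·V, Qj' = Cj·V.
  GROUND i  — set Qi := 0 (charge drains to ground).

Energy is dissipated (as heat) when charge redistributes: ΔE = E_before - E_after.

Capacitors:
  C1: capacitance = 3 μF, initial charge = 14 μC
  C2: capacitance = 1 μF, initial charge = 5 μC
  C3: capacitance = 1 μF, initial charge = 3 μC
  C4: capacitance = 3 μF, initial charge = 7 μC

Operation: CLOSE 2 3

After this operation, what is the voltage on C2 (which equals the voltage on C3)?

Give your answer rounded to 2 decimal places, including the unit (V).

Initial: C1(3μF, Q=14μC, V=4.67V), C2(1μF, Q=5μC, V=5.00V), C3(1μF, Q=3μC, V=3.00V), C4(3μF, Q=7μC, V=2.33V)
Op 1: CLOSE 2-3: Q_total=8.00, C_total=2.00, V=4.00; Q2=4.00, Q3=4.00; dissipated=1.000

Answer: 4.00 V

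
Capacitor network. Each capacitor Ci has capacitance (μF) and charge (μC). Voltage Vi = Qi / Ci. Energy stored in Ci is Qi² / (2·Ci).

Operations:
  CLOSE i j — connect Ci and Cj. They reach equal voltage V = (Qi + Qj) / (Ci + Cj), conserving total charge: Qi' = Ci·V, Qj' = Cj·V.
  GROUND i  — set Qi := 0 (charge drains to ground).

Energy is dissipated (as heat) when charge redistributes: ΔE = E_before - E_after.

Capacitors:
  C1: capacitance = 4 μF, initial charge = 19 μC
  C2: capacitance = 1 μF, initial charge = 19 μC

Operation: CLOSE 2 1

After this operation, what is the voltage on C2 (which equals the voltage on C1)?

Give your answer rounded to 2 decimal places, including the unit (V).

Initial: C1(4μF, Q=19μC, V=4.75V), C2(1μF, Q=19μC, V=19.00V)
Op 1: CLOSE 2-1: Q_total=38.00, C_total=5.00, V=7.60; Q2=7.60, Q1=30.40; dissipated=81.225

Answer: 7.60 V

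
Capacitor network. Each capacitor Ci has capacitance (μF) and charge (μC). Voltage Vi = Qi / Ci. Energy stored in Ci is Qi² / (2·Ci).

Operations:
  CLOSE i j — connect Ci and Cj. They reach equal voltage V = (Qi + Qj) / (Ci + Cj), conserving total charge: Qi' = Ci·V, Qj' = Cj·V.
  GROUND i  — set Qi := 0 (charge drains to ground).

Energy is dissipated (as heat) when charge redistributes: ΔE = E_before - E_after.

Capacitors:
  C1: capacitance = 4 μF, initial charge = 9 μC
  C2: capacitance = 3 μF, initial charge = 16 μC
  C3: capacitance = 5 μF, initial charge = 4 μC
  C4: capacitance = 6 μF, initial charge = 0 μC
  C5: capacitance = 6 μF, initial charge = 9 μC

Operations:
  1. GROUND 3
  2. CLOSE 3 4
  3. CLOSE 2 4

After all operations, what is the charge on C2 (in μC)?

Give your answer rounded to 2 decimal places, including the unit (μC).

Answer: 5.33 μC

Derivation:
Initial: C1(4μF, Q=9μC, V=2.25V), C2(3μF, Q=16μC, V=5.33V), C3(5μF, Q=4μC, V=0.80V), C4(6μF, Q=0μC, V=0.00V), C5(6μF, Q=9μC, V=1.50V)
Op 1: GROUND 3: Q3=0; energy lost=1.600
Op 2: CLOSE 3-4: Q_total=0.00, C_total=11.00, V=0.00; Q3=0.00, Q4=0.00; dissipated=0.000
Op 3: CLOSE 2-4: Q_total=16.00, C_total=9.00, V=1.78; Q2=5.33, Q4=10.67; dissipated=28.444
Final charges: Q1=9.00, Q2=5.33, Q3=0.00, Q4=10.67, Q5=9.00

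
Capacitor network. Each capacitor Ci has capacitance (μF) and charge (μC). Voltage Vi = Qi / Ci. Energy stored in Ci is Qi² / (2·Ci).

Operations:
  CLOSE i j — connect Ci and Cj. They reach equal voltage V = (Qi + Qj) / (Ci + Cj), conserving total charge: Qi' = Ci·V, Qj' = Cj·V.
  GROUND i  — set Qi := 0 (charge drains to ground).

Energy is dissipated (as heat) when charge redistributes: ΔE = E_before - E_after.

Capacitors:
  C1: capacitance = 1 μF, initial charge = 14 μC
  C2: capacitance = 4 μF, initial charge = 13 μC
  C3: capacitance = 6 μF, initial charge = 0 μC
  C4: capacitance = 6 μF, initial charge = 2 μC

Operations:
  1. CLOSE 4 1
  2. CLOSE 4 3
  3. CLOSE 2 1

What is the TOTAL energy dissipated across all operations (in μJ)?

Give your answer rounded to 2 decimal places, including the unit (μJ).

Initial: C1(1μF, Q=14μC, V=14.00V), C2(4μF, Q=13μC, V=3.25V), C3(6μF, Q=0μC, V=0.00V), C4(6μF, Q=2μC, V=0.33V)
Op 1: CLOSE 4-1: Q_total=16.00, C_total=7.00, V=2.29; Q4=13.71, Q1=2.29; dissipated=80.048
Op 2: CLOSE 4-3: Q_total=13.71, C_total=12.00, V=1.14; Q4=6.86, Q3=6.86; dissipated=7.837
Op 3: CLOSE 2-1: Q_total=15.29, C_total=5.00, V=3.06; Q2=12.23, Q1=3.06; dissipated=0.372
Total dissipated: 88.256 μJ

Answer: 88.26 μJ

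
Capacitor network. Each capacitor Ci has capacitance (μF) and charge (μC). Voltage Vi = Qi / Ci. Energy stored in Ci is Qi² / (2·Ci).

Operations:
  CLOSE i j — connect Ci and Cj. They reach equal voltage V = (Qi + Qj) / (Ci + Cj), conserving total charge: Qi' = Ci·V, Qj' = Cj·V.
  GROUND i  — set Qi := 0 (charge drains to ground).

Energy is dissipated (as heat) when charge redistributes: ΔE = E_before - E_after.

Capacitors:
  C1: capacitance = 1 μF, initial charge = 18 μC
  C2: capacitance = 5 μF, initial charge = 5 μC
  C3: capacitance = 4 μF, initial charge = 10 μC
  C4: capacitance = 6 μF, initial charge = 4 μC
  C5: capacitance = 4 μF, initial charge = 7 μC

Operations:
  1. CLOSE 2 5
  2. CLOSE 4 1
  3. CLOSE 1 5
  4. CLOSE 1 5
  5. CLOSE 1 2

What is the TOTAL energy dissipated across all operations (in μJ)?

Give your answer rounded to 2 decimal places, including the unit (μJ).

Initial: C1(1μF, Q=18μC, V=18.00V), C2(5μF, Q=5μC, V=1.00V), C3(4μF, Q=10μC, V=2.50V), C4(6μF, Q=4μC, V=0.67V), C5(4μF, Q=7μC, V=1.75V)
Op 1: CLOSE 2-5: Q_total=12.00, C_total=9.00, V=1.33; Q2=6.67, Q5=5.33; dissipated=0.625
Op 2: CLOSE 4-1: Q_total=22.00, C_total=7.00, V=3.14; Q4=18.86, Q1=3.14; dissipated=128.762
Op 3: CLOSE 1-5: Q_total=8.48, C_total=5.00, V=1.70; Q1=1.70, Q5=6.78; dissipated=1.310
Op 4: CLOSE 1-5: Q_total=8.48, C_total=5.00, V=1.70; Q1=1.70, Q5=6.78; dissipated=0.000
Op 5: CLOSE 1-2: Q_total=8.36, C_total=6.00, V=1.39; Q1=1.39, Q2=6.97; dissipated=0.055
Total dissipated: 130.751 μJ

Answer: 130.75 μJ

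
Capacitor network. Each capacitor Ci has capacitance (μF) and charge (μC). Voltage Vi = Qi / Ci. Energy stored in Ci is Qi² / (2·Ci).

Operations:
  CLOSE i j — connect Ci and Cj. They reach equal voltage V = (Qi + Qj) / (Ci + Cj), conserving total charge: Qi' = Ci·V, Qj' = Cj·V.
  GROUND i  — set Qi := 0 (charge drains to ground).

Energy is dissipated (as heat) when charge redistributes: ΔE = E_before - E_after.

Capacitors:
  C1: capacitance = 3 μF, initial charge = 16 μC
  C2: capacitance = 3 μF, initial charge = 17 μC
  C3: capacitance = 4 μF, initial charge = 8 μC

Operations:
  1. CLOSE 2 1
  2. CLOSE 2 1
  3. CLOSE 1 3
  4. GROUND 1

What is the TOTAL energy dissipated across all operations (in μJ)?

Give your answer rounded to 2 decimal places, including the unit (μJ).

Answer: 28.96 μJ

Derivation:
Initial: C1(3μF, Q=16μC, V=5.33V), C2(3μF, Q=17μC, V=5.67V), C3(4μF, Q=8μC, V=2.00V)
Op 1: CLOSE 2-1: Q_total=33.00, C_total=6.00, V=5.50; Q2=16.50, Q1=16.50; dissipated=0.083
Op 2: CLOSE 2-1: Q_total=33.00, C_total=6.00, V=5.50; Q2=16.50, Q1=16.50; dissipated=0.000
Op 3: CLOSE 1-3: Q_total=24.50, C_total=7.00, V=3.50; Q1=10.50, Q3=14.00; dissipated=10.500
Op 4: GROUND 1: Q1=0; energy lost=18.375
Total dissipated: 28.958 μJ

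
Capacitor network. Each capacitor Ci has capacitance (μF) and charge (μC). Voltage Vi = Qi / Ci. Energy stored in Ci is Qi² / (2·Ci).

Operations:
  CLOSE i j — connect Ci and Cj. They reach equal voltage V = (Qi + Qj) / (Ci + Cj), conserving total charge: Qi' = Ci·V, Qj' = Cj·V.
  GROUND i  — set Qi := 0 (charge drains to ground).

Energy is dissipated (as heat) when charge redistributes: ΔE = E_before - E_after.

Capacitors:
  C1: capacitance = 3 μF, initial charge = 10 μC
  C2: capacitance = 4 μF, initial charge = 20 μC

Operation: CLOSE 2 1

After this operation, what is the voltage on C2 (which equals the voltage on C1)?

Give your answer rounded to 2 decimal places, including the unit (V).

Answer: 4.29 V

Derivation:
Initial: C1(3μF, Q=10μC, V=3.33V), C2(4μF, Q=20μC, V=5.00V)
Op 1: CLOSE 2-1: Q_total=30.00, C_total=7.00, V=4.29; Q2=17.14, Q1=12.86; dissipated=2.381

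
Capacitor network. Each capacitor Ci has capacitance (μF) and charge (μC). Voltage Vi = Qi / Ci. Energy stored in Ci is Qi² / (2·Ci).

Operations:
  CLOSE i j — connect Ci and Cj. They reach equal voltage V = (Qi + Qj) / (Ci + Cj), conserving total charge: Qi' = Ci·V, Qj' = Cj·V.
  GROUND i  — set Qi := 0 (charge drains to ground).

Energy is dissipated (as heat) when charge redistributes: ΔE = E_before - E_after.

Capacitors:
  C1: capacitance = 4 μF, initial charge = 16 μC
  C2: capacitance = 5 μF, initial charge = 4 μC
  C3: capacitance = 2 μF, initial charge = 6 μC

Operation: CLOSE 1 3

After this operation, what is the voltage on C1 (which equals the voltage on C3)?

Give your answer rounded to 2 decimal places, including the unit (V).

Answer: 3.67 V

Derivation:
Initial: C1(4μF, Q=16μC, V=4.00V), C2(5μF, Q=4μC, V=0.80V), C3(2μF, Q=6μC, V=3.00V)
Op 1: CLOSE 1-3: Q_total=22.00, C_total=6.00, V=3.67; Q1=14.67, Q3=7.33; dissipated=0.667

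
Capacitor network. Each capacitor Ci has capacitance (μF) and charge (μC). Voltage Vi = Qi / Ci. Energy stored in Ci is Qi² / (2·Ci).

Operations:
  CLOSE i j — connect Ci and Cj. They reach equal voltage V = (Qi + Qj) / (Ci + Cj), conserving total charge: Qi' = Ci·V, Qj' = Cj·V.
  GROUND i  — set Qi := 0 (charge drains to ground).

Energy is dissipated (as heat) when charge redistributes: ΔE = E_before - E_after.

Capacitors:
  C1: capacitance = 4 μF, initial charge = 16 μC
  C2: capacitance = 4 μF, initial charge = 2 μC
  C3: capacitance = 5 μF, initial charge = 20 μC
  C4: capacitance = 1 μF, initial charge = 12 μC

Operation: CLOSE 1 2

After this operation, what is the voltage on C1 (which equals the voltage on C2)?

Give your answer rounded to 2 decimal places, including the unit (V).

Initial: C1(4μF, Q=16μC, V=4.00V), C2(4μF, Q=2μC, V=0.50V), C3(5μF, Q=20μC, V=4.00V), C4(1μF, Q=12μC, V=12.00V)
Op 1: CLOSE 1-2: Q_total=18.00, C_total=8.00, V=2.25; Q1=9.00, Q2=9.00; dissipated=12.250

Answer: 2.25 V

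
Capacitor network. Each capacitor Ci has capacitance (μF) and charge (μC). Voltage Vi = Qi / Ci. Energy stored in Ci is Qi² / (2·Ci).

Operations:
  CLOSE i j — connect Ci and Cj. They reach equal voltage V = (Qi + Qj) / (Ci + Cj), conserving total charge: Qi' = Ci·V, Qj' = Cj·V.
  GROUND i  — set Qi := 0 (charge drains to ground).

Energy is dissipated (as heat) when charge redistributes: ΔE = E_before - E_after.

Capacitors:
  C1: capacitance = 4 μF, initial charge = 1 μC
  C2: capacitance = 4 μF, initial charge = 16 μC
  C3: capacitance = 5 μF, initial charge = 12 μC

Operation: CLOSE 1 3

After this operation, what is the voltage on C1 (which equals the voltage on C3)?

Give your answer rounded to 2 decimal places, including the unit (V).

Answer: 1.44 V

Derivation:
Initial: C1(4μF, Q=1μC, V=0.25V), C2(4μF, Q=16μC, V=4.00V), C3(5μF, Q=12μC, V=2.40V)
Op 1: CLOSE 1-3: Q_total=13.00, C_total=9.00, V=1.44; Q1=5.78, Q3=7.22; dissipated=5.136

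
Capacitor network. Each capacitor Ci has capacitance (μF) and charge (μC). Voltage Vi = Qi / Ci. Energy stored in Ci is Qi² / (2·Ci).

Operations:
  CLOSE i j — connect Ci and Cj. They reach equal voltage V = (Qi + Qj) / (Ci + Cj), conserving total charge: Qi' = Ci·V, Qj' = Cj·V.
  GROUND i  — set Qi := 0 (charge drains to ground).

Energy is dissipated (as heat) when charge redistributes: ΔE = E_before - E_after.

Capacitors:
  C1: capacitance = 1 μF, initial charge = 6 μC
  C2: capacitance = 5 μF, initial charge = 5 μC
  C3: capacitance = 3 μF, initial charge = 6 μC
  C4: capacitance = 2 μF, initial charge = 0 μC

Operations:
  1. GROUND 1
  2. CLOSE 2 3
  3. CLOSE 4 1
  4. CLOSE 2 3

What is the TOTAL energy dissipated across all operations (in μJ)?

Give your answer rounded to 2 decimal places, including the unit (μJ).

Initial: C1(1μF, Q=6μC, V=6.00V), C2(5μF, Q=5μC, V=1.00V), C3(3μF, Q=6μC, V=2.00V), C4(2μF, Q=0μC, V=0.00V)
Op 1: GROUND 1: Q1=0; energy lost=18.000
Op 2: CLOSE 2-3: Q_total=11.00, C_total=8.00, V=1.38; Q2=6.88, Q3=4.12; dissipated=0.938
Op 3: CLOSE 4-1: Q_total=0.00, C_total=3.00, V=0.00; Q4=0.00, Q1=0.00; dissipated=0.000
Op 4: CLOSE 2-3: Q_total=11.00, C_total=8.00, V=1.38; Q2=6.88, Q3=4.12; dissipated=0.000
Total dissipated: 18.938 μJ

Answer: 18.94 μJ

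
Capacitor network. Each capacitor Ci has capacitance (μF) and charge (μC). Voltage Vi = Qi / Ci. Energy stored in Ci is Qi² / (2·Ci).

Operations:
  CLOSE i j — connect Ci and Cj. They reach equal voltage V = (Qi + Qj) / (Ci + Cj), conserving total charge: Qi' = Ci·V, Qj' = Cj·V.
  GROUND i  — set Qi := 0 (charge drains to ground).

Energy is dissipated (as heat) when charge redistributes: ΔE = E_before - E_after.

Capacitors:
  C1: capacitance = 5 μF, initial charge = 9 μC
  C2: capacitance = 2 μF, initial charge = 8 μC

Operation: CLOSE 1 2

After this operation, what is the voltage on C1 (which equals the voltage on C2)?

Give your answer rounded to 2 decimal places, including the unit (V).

Answer: 2.43 V

Derivation:
Initial: C1(5μF, Q=9μC, V=1.80V), C2(2μF, Q=8μC, V=4.00V)
Op 1: CLOSE 1-2: Q_total=17.00, C_total=7.00, V=2.43; Q1=12.14, Q2=4.86; dissipated=3.457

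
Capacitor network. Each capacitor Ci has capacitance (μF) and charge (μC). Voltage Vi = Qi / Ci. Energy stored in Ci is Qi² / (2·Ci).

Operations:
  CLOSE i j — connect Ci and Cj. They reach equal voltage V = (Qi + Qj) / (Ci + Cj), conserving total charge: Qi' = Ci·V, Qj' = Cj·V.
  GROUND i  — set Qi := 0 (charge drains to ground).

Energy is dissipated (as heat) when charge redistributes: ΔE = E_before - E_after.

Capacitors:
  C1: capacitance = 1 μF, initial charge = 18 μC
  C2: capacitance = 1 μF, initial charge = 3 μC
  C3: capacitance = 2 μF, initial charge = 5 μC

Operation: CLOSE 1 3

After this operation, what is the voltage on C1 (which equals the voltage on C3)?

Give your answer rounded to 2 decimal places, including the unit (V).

Answer: 7.67 V

Derivation:
Initial: C1(1μF, Q=18μC, V=18.00V), C2(1μF, Q=3μC, V=3.00V), C3(2μF, Q=5μC, V=2.50V)
Op 1: CLOSE 1-3: Q_total=23.00, C_total=3.00, V=7.67; Q1=7.67, Q3=15.33; dissipated=80.083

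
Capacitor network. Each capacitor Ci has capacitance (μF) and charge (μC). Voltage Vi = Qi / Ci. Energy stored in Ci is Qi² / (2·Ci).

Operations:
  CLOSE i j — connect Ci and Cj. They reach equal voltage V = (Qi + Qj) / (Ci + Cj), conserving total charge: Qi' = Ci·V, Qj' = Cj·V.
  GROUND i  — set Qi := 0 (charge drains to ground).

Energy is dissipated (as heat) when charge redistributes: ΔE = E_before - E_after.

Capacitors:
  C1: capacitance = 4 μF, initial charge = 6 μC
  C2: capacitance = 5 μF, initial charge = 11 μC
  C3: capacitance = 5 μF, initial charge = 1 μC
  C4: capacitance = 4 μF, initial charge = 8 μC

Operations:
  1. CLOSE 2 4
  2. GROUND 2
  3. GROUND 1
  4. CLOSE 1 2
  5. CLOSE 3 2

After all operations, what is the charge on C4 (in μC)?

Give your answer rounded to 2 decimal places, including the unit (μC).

Initial: C1(4μF, Q=6μC, V=1.50V), C2(5μF, Q=11μC, V=2.20V), C3(5μF, Q=1μC, V=0.20V), C4(4μF, Q=8μC, V=2.00V)
Op 1: CLOSE 2-4: Q_total=19.00, C_total=9.00, V=2.11; Q2=10.56, Q4=8.44; dissipated=0.044
Op 2: GROUND 2: Q2=0; energy lost=11.142
Op 3: GROUND 1: Q1=0; energy lost=4.500
Op 4: CLOSE 1-2: Q_total=0.00, C_total=9.00, V=0.00; Q1=0.00, Q2=0.00; dissipated=0.000
Op 5: CLOSE 3-2: Q_total=1.00, C_total=10.00, V=0.10; Q3=0.50, Q2=0.50; dissipated=0.050
Final charges: Q1=0.00, Q2=0.50, Q3=0.50, Q4=8.44

Answer: 8.44 μC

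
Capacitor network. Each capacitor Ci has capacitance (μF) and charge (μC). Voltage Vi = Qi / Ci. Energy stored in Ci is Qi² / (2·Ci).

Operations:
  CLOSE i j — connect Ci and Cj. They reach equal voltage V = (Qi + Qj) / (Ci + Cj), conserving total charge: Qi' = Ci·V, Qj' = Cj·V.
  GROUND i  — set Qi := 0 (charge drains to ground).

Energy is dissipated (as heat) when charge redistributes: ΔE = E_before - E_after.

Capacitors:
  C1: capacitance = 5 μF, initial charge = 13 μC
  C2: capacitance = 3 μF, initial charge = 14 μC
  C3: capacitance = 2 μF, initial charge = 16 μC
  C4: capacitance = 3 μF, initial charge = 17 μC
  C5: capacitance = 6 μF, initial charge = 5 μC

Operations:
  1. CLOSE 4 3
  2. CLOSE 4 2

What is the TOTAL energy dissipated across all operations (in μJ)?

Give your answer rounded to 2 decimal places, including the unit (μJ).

Initial: C1(5μF, Q=13μC, V=2.60V), C2(3μF, Q=14μC, V=4.67V), C3(2μF, Q=16μC, V=8.00V), C4(3μF, Q=17μC, V=5.67V), C5(6μF, Q=5μC, V=0.83V)
Op 1: CLOSE 4-3: Q_total=33.00, C_total=5.00, V=6.60; Q4=19.80, Q3=13.20; dissipated=3.267
Op 2: CLOSE 4-2: Q_total=33.80, C_total=6.00, V=5.63; Q4=16.90, Q2=16.90; dissipated=2.803
Total dissipated: 6.070 μJ

Answer: 6.07 μJ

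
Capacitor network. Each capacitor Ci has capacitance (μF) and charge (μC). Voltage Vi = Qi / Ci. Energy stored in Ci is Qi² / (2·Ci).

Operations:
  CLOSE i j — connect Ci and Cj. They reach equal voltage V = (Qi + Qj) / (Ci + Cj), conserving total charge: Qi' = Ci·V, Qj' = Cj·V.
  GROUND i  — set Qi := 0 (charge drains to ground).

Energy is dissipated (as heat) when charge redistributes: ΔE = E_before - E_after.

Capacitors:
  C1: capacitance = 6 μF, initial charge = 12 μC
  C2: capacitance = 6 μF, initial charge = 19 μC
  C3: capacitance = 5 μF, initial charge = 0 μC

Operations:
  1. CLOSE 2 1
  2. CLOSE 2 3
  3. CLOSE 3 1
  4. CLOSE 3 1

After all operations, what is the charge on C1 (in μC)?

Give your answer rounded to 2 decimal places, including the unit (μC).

Initial: C1(6μF, Q=12μC, V=2.00V), C2(6μF, Q=19μC, V=3.17V), C3(5μF, Q=0μC, V=0.00V)
Op 1: CLOSE 2-1: Q_total=31.00, C_total=12.00, V=2.58; Q2=15.50, Q1=15.50; dissipated=2.042
Op 2: CLOSE 2-3: Q_total=15.50, C_total=11.00, V=1.41; Q2=8.45, Q3=7.05; dissipated=9.100
Op 3: CLOSE 3-1: Q_total=22.55, C_total=11.00, V=2.05; Q3=10.25, Q1=12.30; dissipated=1.880
Op 4: CLOSE 3-1: Q_total=22.55, C_total=11.00, V=2.05; Q3=10.25, Q1=12.30; dissipated=0.000
Final charges: Q1=12.30, Q2=8.45, Q3=10.25

Answer: 12.30 μC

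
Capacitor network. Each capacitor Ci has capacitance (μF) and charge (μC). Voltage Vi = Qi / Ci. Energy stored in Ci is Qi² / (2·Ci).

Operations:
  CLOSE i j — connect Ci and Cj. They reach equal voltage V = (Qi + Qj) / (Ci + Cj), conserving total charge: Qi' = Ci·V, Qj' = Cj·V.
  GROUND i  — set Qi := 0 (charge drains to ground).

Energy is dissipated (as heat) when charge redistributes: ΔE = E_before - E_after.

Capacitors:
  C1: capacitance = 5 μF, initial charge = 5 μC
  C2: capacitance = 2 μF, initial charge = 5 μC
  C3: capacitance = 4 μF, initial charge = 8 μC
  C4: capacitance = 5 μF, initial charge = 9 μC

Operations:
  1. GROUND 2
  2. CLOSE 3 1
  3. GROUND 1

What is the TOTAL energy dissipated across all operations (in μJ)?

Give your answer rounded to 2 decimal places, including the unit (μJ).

Answer: 12.58 μJ

Derivation:
Initial: C1(5μF, Q=5μC, V=1.00V), C2(2μF, Q=5μC, V=2.50V), C3(4μF, Q=8μC, V=2.00V), C4(5μF, Q=9μC, V=1.80V)
Op 1: GROUND 2: Q2=0; energy lost=6.250
Op 2: CLOSE 3-1: Q_total=13.00, C_total=9.00, V=1.44; Q3=5.78, Q1=7.22; dissipated=1.111
Op 3: GROUND 1: Q1=0; energy lost=5.216
Total dissipated: 12.577 μJ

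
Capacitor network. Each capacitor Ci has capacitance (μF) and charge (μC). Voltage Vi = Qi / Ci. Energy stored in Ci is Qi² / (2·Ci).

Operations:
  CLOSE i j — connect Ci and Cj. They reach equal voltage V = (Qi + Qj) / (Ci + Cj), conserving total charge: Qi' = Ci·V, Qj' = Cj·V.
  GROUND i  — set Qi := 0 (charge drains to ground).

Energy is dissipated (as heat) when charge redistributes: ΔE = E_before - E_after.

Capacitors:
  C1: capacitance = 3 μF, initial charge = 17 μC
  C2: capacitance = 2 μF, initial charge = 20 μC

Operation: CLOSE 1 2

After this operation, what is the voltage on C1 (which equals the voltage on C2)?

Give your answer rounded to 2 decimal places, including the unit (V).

Initial: C1(3μF, Q=17μC, V=5.67V), C2(2μF, Q=20μC, V=10.00V)
Op 1: CLOSE 1-2: Q_total=37.00, C_total=5.00, V=7.40; Q1=22.20, Q2=14.80; dissipated=11.267

Answer: 7.40 V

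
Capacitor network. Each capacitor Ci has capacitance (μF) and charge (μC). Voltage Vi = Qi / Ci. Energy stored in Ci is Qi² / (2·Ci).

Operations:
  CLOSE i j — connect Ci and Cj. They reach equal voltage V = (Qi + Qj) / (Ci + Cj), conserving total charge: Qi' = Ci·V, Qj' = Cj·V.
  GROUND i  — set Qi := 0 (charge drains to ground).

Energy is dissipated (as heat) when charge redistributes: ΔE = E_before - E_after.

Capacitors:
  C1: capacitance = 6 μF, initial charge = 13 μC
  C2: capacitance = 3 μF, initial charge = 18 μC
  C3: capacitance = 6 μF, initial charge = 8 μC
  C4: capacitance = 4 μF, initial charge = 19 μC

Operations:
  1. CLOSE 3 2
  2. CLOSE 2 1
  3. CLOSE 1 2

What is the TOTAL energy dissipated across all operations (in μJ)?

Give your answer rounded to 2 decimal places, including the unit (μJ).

Initial: C1(6μF, Q=13μC, V=2.17V), C2(3μF, Q=18μC, V=6.00V), C3(6μF, Q=8μC, V=1.33V), C4(4μF, Q=19μC, V=4.75V)
Op 1: CLOSE 3-2: Q_total=26.00, C_total=9.00, V=2.89; Q3=17.33, Q2=8.67; dissipated=21.778
Op 2: CLOSE 2-1: Q_total=21.67, C_total=9.00, V=2.41; Q2=7.22, Q1=14.44; dissipated=0.522
Op 3: CLOSE 1-2: Q_total=21.67, C_total=9.00, V=2.41; Q1=14.44, Q2=7.22; dissipated=0.000
Total dissipated: 22.299 μJ

Answer: 22.30 μJ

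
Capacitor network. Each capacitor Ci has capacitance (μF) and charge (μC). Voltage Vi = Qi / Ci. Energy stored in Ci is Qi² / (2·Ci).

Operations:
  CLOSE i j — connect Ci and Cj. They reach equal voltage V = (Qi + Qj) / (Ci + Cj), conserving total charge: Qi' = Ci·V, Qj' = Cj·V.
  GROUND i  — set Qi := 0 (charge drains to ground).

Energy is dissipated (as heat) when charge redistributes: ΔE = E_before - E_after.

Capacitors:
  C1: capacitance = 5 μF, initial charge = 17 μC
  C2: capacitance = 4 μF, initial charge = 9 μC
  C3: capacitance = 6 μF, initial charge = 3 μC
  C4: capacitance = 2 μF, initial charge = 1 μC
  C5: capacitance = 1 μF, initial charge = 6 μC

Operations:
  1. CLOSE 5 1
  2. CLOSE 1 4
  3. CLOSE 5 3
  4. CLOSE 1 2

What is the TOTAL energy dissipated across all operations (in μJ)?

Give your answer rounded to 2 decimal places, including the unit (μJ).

Initial: C1(5μF, Q=17μC, V=3.40V), C2(4μF, Q=9μC, V=2.25V), C3(6μF, Q=3μC, V=0.50V), C4(2μF, Q=1μC, V=0.50V), C5(1μF, Q=6μC, V=6.00V)
Op 1: CLOSE 5-1: Q_total=23.00, C_total=6.00, V=3.83; Q5=3.83, Q1=19.17; dissipated=2.817
Op 2: CLOSE 1-4: Q_total=20.17, C_total=7.00, V=2.88; Q1=14.40, Q4=5.76; dissipated=7.937
Op 3: CLOSE 5-3: Q_total=6.83, C_total=7.00, V=0.98; Q5=0.98, Q3=5.86; dissipated=4.762
Op 4: CLOSE 1-2: Q_total=23.40, C_total=9.00, V=2.60; Q1=13.00, Q2=10.40; dissipated=0.442
Total dissipated: 15.957 μJ

Answer: 15.96 μJ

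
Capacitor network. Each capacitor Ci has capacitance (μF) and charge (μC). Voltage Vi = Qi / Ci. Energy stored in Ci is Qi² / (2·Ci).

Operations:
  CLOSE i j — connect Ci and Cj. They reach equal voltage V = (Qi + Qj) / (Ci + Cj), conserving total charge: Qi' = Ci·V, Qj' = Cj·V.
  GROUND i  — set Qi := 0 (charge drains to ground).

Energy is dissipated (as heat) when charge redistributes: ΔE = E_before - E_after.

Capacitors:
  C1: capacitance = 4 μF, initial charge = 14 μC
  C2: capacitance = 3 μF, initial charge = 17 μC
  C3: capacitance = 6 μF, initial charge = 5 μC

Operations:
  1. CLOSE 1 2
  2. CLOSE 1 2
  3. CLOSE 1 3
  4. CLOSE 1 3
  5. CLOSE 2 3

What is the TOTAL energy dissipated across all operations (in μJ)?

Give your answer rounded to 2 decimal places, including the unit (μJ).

Initial: C1(4μF, Q=14μC, V=3.50V), C2(3μF, Q=17μC, V=5.67V), C3(6μF, Q=5μC, V=0.83V)
Op 1: CLOSE 1-2: Q_total=31.00, C_total=7.00, V=4.43; Q1=17.71, Q2=13.29; dissipated=4.024
Op 2: CLOSE 1-2: Q_total=31.00, C_total=7.00, V=4.43; Q1=17.71, Q2=13.29; dissipated=0.000
Op 3: CLOSE 1-3: Q_total=22.71, C_total=10.00, V=2.27; Q1=9.09, Q3=13.63; dissipated=15.511
Op 4: CLOSE 1-3: Q_total=22.71, C_total=10.00, V=2.27; Q1=9.09, Q3=13.63; dissipated=0.000
Op 5: CLOSE 2-3: Q_total=26.91, C_total=9.00, V=2.99; Q2=8.97, Q3=17.94; dissipated=4.653
Total dissipated: 24.188 μJ

Answer: 24.19 μJ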